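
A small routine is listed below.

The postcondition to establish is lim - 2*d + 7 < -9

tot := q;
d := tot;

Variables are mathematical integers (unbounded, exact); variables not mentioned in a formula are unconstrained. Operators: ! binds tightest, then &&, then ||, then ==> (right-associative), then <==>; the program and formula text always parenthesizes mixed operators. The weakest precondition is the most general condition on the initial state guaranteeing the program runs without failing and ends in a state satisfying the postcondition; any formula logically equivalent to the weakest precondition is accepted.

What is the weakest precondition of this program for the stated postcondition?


Working backward. After the program, the postcondition lim - 2*d + 7 < -9 must hold; in canonical form it is lim < 2*d - 16.
Before d := tot: lim < 2*tot - 16
Before tot := q: lim < 2*q - 16
Answer: WP = lim < 2*q - 16


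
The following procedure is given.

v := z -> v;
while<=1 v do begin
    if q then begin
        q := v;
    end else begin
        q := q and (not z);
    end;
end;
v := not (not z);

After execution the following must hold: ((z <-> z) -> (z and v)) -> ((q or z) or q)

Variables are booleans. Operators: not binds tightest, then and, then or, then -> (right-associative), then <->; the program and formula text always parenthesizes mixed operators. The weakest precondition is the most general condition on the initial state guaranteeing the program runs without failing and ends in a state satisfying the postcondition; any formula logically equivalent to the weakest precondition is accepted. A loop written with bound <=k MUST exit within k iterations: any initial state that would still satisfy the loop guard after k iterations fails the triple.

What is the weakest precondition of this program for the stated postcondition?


Working backward. After the program, the postcondition ((z <-> z) -> (z and v)) -> ((q or z) or q) must hold; in canonical form it is (z and v) -> (q or z).
Before v := not (not z): z -> (q or z)
Before the loop (bound <=1), unroll the exhaustion recursion (WP_0 = exit-now case; WP_j = one more guarded iteration, up to j = 1):
  WP_0: (not v) and (z -> (q or z))
  WP_1: (v -> ((q -> ((not v) and (z -> (v or z)))) and ((not q) -> ((not v) and (z -> ((q and (not z)) or z)))))) and ((not v) -> (z -> (q or z)))
So before the loop: (v -> ((q -> ((not v) and (z -> (v or z)))) and ((not q) -> ((not v) and (z -> ((q and (not z)) or z)))))) and ((not v) -> (z -> (q or z)))
Before v := z -> v: ((z -> v) -> ((q -> ((not (z -> v)) and (z -> ((z -> v) or z)))) and ((not q) -> ((not (z -> v)) and (z -> ((q and (not z)) or z)))))) and ((not (z -> v)) -> (z -> (q or z)))
Answer: WP = ((z -> v) -> ((q -> ((not (z -> v)) and (z -> ((z -> v) or z)))) and ((not q) -> ((not (z -> v)) and (z -> ((q and (not z)) or z)))))) and ((not (z -> v)) -> (z -> (q or z)))


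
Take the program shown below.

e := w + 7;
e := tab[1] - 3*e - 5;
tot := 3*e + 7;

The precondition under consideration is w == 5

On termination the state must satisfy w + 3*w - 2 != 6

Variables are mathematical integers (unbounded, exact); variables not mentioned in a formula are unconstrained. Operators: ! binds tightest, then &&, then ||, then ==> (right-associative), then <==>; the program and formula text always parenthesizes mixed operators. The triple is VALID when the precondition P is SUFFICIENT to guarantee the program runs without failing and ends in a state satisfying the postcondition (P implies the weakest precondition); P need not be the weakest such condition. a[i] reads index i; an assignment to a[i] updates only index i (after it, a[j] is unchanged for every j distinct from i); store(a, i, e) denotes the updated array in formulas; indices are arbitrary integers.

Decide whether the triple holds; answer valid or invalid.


Working backward. After the program, the postcondition w + 3*w - 2 != 6 must hold; in canonical form it is 4*w != 8.
Before tot := 3*e + 7: 4*w != 8
Before e := tab[1] - 3*e - 5: 4*w != 8
Before e := w + 7: 4*w != 8
The weakest precondition is 4*w != 8.
Check whether w == 5 implies it.
Every state satisfying the precondition satisfies the weakest precondition: the implication holds.
Answer: valid


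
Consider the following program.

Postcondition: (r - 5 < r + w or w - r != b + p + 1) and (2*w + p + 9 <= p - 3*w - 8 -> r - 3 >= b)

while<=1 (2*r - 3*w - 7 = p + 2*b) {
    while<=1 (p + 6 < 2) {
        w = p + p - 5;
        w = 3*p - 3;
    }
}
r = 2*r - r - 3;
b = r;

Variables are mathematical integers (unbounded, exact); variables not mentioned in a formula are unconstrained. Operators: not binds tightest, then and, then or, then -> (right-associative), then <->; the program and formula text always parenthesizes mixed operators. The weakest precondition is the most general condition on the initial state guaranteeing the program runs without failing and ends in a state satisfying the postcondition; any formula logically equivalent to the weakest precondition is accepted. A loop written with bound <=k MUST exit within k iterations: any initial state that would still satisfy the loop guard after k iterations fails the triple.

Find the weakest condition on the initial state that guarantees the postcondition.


Working backward. After the program, the postcondition (r - 5 < r + w or w - r != b + p + 1) and (2*w + p + 9 <= p - 3*w - 8 -> r - 3 >= b) must hold; in canonical form it is (w > -5 or w != b + p + r + 1) and (5*w <= -17 -> r >= b + 3).
Before b := r: (w > -5 or w != p + 2*r + 1) and (not (5*w <= -17))
Before r := 2*r - r - 3: (w > -5 or w != p + 2*r - 5) and (not (5*w <= -17))
Before the loop (bound <=1), unroll the exhaustion recursion (WP_0 = exit-now case; WP_j = one more guarded iteration, up to j = 1):
  WP_0: (not (2*r = 2*b + p + 3*w + 7)) and (w > -5 or w != p + 2*r - 5) and (not (5*w <= -17))
  WP_1: (2*r = 2*b + p + 3*w + 7 -> ((p < -4 -> ((not (p < -4)) and (not (2*r = 2*b + 10*p - 2)) and (3*p > -2 or 2*p != 2*r - 2) and (not (15*p <= -2)))) and ((not (p < -4)) -> ((not (2*r = 2*b + p + 3*w + 7)) and (w > -5 or w != p + 2*r - 5) and (not (5*w <= -17)))))) and ((not (2*r = 2*b + p + 3*w + 7)) -> ((w > -5 or w != p + 2*r - 5) and (not (5*w <= -17))))
So before the loop: (2*r = 2*b + p + 3*w + 7 -> ((p < -4 -> ((not (p < -4)) and (not (2*r = 2*b + 10*p - 2)) and (3*p > -2 or 2*p != 2*r - 2) and (not (15*p <= -2)))) and ((not (p < -4)) -> ((not (2*r = 2*b + p + 3*w + 7)) and (w > -5 or w != p + 2*r - 5) and (not (5*w <= -17)))))) and ((not (2*r = 2*b + p + 3*w + 7)) -> ((w > -5 or w != p + 2*r - 5) and (not (5*w <= -17))))
Answer: WP = (2*r = 2*b + p + 3*w + 7 -> ((p < -4 -> ((not (p < -4)) and (not (2*r = 2*b + 10*p - 2)) and (3*p > -2 or 2*p != 2*r - 2) and (not (15*p <= -2)))) and ((not (p < -4)) -> ((not (2*r = 2*b + p + 3*w + 7)) and (w > -5 or w != p + 2*r - 5) and (not (5*w <= -17)))))) and ((not (2*r = 2*b + p + 3*w + 7)) -> ((w > -5 or w != p + 2*r - 5) and (not (5*w <= -17))))


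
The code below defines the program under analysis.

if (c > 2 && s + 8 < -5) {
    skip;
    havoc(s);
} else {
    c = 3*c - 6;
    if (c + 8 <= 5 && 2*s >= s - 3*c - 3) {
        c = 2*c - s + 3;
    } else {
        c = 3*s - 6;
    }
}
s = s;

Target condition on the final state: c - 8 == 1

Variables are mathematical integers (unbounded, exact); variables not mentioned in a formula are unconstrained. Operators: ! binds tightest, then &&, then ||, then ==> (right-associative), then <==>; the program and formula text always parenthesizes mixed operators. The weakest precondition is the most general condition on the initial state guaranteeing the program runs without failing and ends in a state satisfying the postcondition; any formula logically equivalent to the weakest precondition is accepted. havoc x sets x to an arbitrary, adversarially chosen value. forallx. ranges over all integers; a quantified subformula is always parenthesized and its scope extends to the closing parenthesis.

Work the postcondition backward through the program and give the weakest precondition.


Working backward. After the program, the postcondition c - 8 == 1 must hold; in canonical form it is c == 9.
Before s := s: c == 9
Then branch requires c == 9; else branch requires ((3*c <= 3 && 9*c + s >= 15) ==> 6*c == s + 18) && ((!(3*c <= 3 && 9*c + s >= 15)) ==> 3*s == 15).
Before the if: ((c > 2 && s < -13) ==> c == 9) && ((!(c > 2 && s < -13)) ==> (((3*c <= 3 && 9*c + s >= 15) ==> 6*c == s + 18) && ((!(3*c <= 3 && 9*c + s >= 15)) ==> 3*s == 15)))
Answer: WP = ((c > 2 && s < -13) ==> c == 9) && ((!(c > 2 && s < -13)) ==> (((3*c <= 3 && 9*c + s >= 15) ==> 6*c == s + 18) && ((!(3*c <= 3 && 9*c + s >= 15)) ==> 3*s == 15)))


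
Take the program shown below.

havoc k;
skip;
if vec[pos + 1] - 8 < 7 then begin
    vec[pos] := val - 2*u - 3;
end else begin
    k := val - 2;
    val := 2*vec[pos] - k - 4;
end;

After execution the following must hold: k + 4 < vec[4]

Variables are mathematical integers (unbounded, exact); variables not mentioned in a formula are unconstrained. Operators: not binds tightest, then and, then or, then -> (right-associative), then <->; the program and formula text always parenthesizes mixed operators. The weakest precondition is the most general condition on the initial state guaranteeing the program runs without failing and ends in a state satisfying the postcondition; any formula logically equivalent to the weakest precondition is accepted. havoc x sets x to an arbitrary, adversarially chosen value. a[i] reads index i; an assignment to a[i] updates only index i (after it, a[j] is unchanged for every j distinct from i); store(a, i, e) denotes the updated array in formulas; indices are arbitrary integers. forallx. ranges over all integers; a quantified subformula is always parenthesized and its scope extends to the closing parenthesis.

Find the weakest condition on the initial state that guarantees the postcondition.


Working backward. After the program, the postcondition k + 4 < vec[4] must hold; in canonical form it is k < vec[4] - 4.
Then branch requires k < store(vec, pos, -2*u + val - 3)[4] - 4; else branch requires val < vec[4] - 2.
Before the if: (vec[pos + 1] < 15 -> k < store(vec, pos, -2*u + val - 3)[4] - 4) and ((not (vec[pos + 1] < 15)) -> val < vec[4] - 2)
Before skip: (vec[pos + 1] < 15 -> k < store(vec, pos, -2*u + val - 3)[4] - 4) and ((not (vec[pos + 1] < 15)) -> val < vec[4] - 2)
Before havoc k: forall k_1. ((vec[pos + 1] < 15 -> k_1 < store(vec, pos, -2*u + val - 3)[4] - 4) and ((not (vec[pos + 1] < 15)) -> val < vec[4] - 2))
Answer: WP = forall k_1. ((vec[pos + 1] < 15 -> k_1 < store(vec, pos, -2*u + val - 3)[4] - 4) and ((not (vec[pos + 1] < 15)) -> val < vec[4] - 2))


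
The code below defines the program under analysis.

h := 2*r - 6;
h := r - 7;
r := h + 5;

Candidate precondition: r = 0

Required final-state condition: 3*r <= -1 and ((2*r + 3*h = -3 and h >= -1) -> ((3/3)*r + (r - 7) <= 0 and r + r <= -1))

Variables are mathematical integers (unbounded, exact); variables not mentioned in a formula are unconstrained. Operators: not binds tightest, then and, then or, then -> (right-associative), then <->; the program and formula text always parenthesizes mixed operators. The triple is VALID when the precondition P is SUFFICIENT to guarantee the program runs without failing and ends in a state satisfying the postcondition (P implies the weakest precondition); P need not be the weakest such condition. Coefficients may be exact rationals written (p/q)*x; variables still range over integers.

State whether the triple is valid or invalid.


Working backward. After the program, the postcondition 3*r <= -1 and ((2*r + 3*h = -3 and h >= -1) -> ((3/3)*r + (r - 7) <= 0 and r + r <= -1)) must hold; in canonical form it is 3*r <= -1 and ((3*h + 2*r = -3 and h >= -1) -> (2*r <= 7 and 2*r <= -1)).
Before r := h + 5: 3*h <= -16 and ((5*h = -13 and h >= -1) -> (2*h <= -3 and 2*h <= -11))
Before h := r - 7: 3*r <= 5 and ((5*r = 22 and r >= 6) -> (2*r <= 11 and 2*r <= 3))
Before h := 2*r - 6: 3*r <= 5 and ((5*r = 22 and r >= 6) -> (2*r <= 11 and 2*r <= 3))
The weakest precondition is 3*r <= 5 and ((5*r = 22 and r >= 6) -> (2*r <= 11 and 2*r <= 3)).
Check whether r = 0 implies it.
Every state satisfying the precondition satisfies the weakest precondition: the implication holds.
Answer: valid


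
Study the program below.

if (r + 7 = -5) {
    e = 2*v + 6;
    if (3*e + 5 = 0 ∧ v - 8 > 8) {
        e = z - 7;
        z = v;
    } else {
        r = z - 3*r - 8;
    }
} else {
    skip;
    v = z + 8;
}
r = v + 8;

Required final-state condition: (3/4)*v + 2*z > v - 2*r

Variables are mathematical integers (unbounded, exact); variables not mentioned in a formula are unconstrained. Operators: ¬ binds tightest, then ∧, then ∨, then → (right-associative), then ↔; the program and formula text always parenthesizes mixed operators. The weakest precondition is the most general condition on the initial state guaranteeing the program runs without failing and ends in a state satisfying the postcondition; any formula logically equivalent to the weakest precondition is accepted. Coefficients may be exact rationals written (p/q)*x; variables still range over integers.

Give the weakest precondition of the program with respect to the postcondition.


Working backward. After the program, the postcondition (3/4)*v + 2*z > v - 2*r must hold; in canonical form it is 2*r + 2*z > (1/4)*v.
Before r := v + 8: (7/4)*v + 2*z > -16
Then branch requires ((6*v = -23 ∧ v > 16) → (15/4)*v > -16) ∧ ((¬(6*v = -23 ∧ v > 16)) → (7/4)*v + 2*z > -16); else branch requires (15/4)*z > -30.
Before the if: (r = -12 → (((6*v = -23 ∧ v > 16) → (15/4)*v > -16) ∧ ((¬(6*v = -23 ∧ v > 16)) → (7/4)*v + 2*z > -16))) ∧ ((¬(r = -12)) → (15/4)*z > -30)
Answer: WP = (r = -12 → (((6*v = -23 ∧ v > 16) → (15/4)*v > -16) ∧ ((¬(6*v = -23 ∧ v > 16)) → (7/4)*v + 2*z > -16))) ∧ ((¬(r = -12)) → (15/4)*z > -30)


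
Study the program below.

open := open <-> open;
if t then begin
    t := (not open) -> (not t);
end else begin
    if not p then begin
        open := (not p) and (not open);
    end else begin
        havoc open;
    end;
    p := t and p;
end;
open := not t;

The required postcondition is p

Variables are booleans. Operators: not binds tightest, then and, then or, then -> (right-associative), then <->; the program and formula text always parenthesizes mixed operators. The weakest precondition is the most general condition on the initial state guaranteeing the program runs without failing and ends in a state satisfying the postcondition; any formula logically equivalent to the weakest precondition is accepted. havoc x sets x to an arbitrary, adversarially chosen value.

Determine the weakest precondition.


Working backward. After the program, p must hold.
Before open := not t: p
Then branch requires p; else branch requires ((not p) -> (t and p)) and (p -> (t and p)).
Before the if: (t -> p) and ((not t) -> (((not p) -> (t and p)) and (p -> (t and p))))
Before open := open <-> open: (t -> p) and ((not t) -> (((not p) -> (t and p)) and (p -> (t and p))))
Answer: WP = (t -> p) and ((not t) -> (((not p) -> (t and p)) and (p -> (t and p))))


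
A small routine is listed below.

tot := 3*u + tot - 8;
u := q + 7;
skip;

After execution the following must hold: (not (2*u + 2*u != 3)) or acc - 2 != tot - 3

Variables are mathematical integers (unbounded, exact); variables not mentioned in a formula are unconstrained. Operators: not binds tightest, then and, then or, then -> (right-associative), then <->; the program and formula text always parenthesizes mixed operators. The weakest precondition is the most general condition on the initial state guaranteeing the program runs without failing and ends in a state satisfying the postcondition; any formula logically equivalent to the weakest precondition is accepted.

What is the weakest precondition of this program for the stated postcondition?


Working backward. After the program, the postcondition (not (2*u + 2*u != 3)) or acc - 2 != tot - 3 must hold; in canonical form it is (not (4*u != 3)) or acc != tot - 1.
Before skip: (not (4*u != 3)) or acc != tot - 1
Before u := q + 7: (not (4*q != -25)) or acc != tot - 1
Before tot := 3*u + tot - 8: (not (4*q != -25)) or acc != tot + 3*u - 9
Answer: WP = (not (4*q != -25)) or acc != tot + 3*u - 9


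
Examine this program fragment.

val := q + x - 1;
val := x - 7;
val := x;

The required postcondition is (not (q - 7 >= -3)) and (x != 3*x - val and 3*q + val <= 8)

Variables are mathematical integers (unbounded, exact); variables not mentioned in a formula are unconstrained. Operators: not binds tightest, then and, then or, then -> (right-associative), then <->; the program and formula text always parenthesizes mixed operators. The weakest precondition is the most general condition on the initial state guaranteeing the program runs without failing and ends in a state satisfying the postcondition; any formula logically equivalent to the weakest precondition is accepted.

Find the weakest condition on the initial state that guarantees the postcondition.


Working backward. After the program, the postcondition (not (q - 7 >= -3)) and (x != 3*x - val and 3*q + val <= 8) must hold; in canonical form it is (not (q >= 4)) and val != 2*x and 3*q + val <= 8.
Before val := x: (not (q >= 4)) and x != 0 and 3*q + x <= 8
Before val := x - 7: (not (q >= 4)) and x != 0 and 3*q + x <= 8
Before val := q + x - 1: (not (q >= 4)) and x != 0 and 3*q + x <= 8
Answer: WP = (not (q >= 4)) and x != 0 and 3*q + x <= 8


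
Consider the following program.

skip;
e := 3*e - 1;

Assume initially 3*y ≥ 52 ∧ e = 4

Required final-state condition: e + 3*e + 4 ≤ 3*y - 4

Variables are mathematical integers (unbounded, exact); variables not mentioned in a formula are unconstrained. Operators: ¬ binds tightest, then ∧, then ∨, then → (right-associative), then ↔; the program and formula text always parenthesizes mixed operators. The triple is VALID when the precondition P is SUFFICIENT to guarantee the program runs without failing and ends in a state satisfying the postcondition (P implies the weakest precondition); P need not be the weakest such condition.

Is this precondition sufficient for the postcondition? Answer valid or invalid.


Working backward. After the program, the postcondition e + 3*e + 4 ≤ 3*y - 4 must hold; in canonical form it is 4*e ≤ 3*y - 8.
Before e := 3*e - 1: 12*e ≤ 3*y - 4
Before skip: 12*e ≤ 3*y - 4
The weakest precondition is 12*e ≤ 3*y - 4.
Check whether 3*y ≥ 52 ∧ e = 4 implies it.
Every state satisfying the precondition satisfies the weakest precondition: the implication holds.
Answer: valid


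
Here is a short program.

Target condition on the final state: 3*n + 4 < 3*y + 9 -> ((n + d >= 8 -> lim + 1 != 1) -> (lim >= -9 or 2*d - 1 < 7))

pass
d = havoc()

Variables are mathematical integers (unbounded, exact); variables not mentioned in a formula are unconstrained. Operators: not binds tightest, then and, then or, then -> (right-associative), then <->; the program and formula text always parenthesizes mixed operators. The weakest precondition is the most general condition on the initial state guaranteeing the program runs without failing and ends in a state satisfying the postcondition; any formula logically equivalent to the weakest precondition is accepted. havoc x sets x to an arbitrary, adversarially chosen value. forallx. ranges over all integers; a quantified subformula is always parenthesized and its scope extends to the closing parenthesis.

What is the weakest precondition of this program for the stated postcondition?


Working backward. After the program, the postcondition 3*n + 4 < 3*y + 9 -> ((n + d >= 8 -> lim + 1 != 1) -> (lim >= -9 or 2*d - 1 < 7)) must hold; in canonical form it is 3*n < 3*y + 5 -> ((d + n >= 8 -> lim != 0) -> (lim >= -9 or 2*d < 8)).
Before havoc d: forall d_1. (3*n < 3*y + 5 -> ((d_1 + n >= 8 -> lim != 0) -> (lim >= -9 or 2*d_1 < 8)))
Before skip: forall d_1. (3*n < 3*y + 5 -> ((d_1 + n >= 8 -> lim != 0) -> (lim >= -9 or 2*d_1 < 8)))
Answer: WP = forall d_1. (3*n < 3*y + 5 -> ((d_1 + n >= 8 -> lim != 0) -> (lim >= -9 or 2*d_1 < 8)))


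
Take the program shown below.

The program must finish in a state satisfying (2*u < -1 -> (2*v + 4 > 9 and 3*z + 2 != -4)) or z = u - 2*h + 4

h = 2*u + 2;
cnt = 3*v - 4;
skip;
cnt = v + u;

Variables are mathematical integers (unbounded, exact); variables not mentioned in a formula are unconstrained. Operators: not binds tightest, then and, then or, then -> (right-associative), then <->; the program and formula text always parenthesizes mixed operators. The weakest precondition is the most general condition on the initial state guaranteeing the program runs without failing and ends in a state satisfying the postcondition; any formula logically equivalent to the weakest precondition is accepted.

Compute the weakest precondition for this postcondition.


Working backward. After the program, the postcondition (2*u < -1 -> (2*v + 4 > 9 and 3*z + 2 != -4)) or z = u - 2*h + 4 must hold; in canonical form it is (2*u < -1 -> (2*v > 5 and 3*z != -6)) or 2*h + z = u + 4.
Before cnt := v + u: (2*u < -1 -> (2*v > 5 and 3*z != -6)) or 2*h + z = u + 4
Before skip: (2*u < -1 -> (2*v > 5 and 3*z != -6)) or 2*h + z = u + 4
Before cnt := 3*v - 4: (2*u < -1 -> (2*v > 5 and 3*z != -6)) or 2*h + z = u + 4
Before h := 2*u + 2: (2*u < -1 -> (2*v > 5 and 3*z != -6)) or 3*u + z = 0
Answer: WP = (2*u < -1 -> (2*v > 5 and 3*z != -6)) or 3*u + z = 0


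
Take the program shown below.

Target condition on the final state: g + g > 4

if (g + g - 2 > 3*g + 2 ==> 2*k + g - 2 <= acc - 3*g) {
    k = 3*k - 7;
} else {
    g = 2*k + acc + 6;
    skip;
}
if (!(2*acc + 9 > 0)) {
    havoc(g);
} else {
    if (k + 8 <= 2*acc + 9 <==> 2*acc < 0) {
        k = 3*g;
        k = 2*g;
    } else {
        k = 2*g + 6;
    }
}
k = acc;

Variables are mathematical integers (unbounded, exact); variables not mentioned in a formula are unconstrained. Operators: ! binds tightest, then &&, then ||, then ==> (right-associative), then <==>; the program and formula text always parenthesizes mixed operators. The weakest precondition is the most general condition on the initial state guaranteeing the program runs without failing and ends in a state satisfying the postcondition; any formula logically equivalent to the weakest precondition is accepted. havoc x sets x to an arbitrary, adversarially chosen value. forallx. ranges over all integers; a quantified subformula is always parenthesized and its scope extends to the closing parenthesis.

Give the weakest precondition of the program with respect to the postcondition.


Working backward. After the program, the postcondition g + g > 4 must hold; in canonical form it is 2*g > 4.
Before k := acc: 2*g > 4
Then branch requires forall g_1. 2*g_1 > 4; else branch requires ((k <= 2*acc + 1 <==> 2*acc < 0) ==> 2*g > 4) && ((!(k <= 2*acc + 1 <==> 2*acc < 0)) ==> 2*g > 4).
Before the if: ((!(2*acc > -9)) ==> (forall g_1. 2*g_1 > 4)) && (2*acc > -9 ==> (((k <= 2*acc + 1 <==> 2*acc < 0) ==> 2*g > 4) && ((!(k <= 2*acc + 1 <==> 2*acc < 0)) ==> 2*g > 4)))
Then branch requires ((!(2*acc > -9)) ==> (forall g_1. 2*g_1 > 4)) && (2*acc > -9 ==> (((3*k <= 2*acc + 8 <==> 2*acc < 0) ==> 2*g > 4) && ((!(3*k <= 2*acc + 8 <==> 2*acc < 0)) ==> 2*g > 4))); else branch requires ((!(2*acc > -9)) ==> (forall g_1. 2*g_1 > 4)) && (2*acc > -9 ==> (((k <= 2*acc + 1 <==> 2*acc < 0) ==> 2*acc + 4*k > -8) && ((!(k <= 2*acc + 1 <==> 2*acc < 0)) ==> 2*acc + 4*k > -8))).
Before the if: ((g < -4 ==> 4*g + 2*k <= acc + 2) ==> (((!(2*acc > -9)) ==> (forall g_1. 2*g_1 > 4)) && (2*acc > -9 ==> (((3*k <= 2*acc + 8 <==> 2*acc < 0) ==> 2*g > 4) && ((!(3*k <= 2*acc + 8 <==> 2*acc < 0)) ==> 2*g > 4))))) && ((!(g < -4 ==> 4*g + 2*k <= acc + 2)) ==> (((!(2*acc > -9)) ==> (forall g_1. 2*g_1 > 4)) && (2*acc > -9 ==> (((k <= 2*acc + 1 <==> 2*acc < 0) ==> 2*acc + 4*k > -8) && ((!(k <= 2*acc + 1 <==> 2*acc < 0)) ==> 2*acc + 4*k > -8)))))
Answer: WP = ((g < -4 ==> 4*g + 2*k <= acc + 2) ==> (((!(2*acc > -9)) ==> (forall g_1. 2*g_1 > 4)) && (2*acc > -9 ==> (((3*k <= 2*acc + 8 <==> 2*acc < 0) ==> 2*g > 4) && ((!(3*k <= 2*acc + 8 <==> 2*acc < 0)) ==> 2*g > 4))))) && ((!(g < -4 ==> 4*g + 2*k <= acc + 2)) ==> (((!(2*acc > -9)) ==> (forall g_1. 2*g_1 > 4)) && (2*acc > -9 ==> (((k <= 2*acc + 1 <==> 2*acc < 0) ==> 2*acc + 4*k > -8) && ((!(k <= 2*acc + 1 <==> 2*acc < 0)) ==> 2*acc + 4*k > -8)))))


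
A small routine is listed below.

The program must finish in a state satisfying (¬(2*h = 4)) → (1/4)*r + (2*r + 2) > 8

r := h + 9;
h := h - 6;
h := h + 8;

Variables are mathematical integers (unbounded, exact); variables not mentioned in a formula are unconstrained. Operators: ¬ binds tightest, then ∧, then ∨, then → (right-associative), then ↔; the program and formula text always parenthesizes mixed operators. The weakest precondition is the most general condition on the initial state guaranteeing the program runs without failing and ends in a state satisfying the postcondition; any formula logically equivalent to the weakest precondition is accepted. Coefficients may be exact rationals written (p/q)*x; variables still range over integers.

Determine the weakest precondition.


Working backward. After the program, the postcondition (¬(2*h = 4)) → (1/4)*r + (2*r + 2) > 8 must hold; in canonical form it is (¬(2*h = 4)) → (9/4)*r > 6.
Before h := h + 8: (¬(2*h = -12)) → (9/4)*r > 6
Before h := h - 6: (¬(2*h = 0)) → (9/4)*r > 6
Before r := h + 9: (¬(2*h = 0)) → (9/4)*h > -57/4
Answer: WP = (¬(2*h = 0)) → (9/4)*h > -57/4


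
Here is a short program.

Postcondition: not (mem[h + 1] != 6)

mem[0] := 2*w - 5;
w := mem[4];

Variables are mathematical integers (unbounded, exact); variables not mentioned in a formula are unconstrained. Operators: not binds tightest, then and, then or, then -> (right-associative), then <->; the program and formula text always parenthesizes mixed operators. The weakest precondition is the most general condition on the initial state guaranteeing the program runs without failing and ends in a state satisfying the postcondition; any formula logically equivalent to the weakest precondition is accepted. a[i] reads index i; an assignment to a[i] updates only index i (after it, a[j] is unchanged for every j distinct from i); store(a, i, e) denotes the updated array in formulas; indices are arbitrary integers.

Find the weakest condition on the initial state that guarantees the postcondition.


Working backward. After the program, not (mem[h + 1] != 6) must hold.
Before w := mem[4]: not (mem[h + 1] != 6)
Before mem[0] := 2*w - 5: not (store(mem, 0, 2*w - 5)[h + 1] != 6)
Answer: WP = not (store(mem, 0, 2*w - 5)[h + 1] != 6)


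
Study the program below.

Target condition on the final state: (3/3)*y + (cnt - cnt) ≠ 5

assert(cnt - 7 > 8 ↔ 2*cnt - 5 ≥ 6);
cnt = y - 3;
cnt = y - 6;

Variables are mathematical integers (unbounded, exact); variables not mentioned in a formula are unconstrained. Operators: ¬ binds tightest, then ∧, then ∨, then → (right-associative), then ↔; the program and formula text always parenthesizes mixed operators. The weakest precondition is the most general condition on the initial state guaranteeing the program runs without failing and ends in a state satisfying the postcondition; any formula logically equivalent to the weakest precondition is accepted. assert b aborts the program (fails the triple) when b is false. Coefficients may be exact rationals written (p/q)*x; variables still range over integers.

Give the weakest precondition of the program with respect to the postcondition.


Working backward. After the program, the postcondition (3/3)*y + (cnt - cnt) ≠ 5 must hold; in canonical form it is y ≠ 5.
Before cnt := y - 6: y ≠ 5
Before cnt := y - 3: y ≠ 5
Before assert cnt - 7 > 8 ↔ 2*cnt - 5 ≥ 6: (cnt > 15 ↔ 2*cnt ≥ 11) ∧ y ≠ 5
Answer: WP = (cnt > 15 ↔ 2*cnt ≥ 11) ∧ y ≠ 5


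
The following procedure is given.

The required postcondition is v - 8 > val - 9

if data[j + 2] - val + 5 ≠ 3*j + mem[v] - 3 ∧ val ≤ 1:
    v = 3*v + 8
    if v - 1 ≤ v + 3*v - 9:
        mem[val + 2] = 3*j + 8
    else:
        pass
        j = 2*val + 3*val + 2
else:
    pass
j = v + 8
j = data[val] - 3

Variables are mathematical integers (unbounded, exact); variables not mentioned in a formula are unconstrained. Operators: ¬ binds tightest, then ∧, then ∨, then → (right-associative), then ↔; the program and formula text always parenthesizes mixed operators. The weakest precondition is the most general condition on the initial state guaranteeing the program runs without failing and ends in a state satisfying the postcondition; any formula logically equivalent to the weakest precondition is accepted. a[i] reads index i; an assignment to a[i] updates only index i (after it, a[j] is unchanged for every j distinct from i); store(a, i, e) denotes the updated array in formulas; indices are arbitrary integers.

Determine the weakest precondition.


Working backward. After the program, the postcondition v - 8 > val - 9 must hold; in canonical form it is v > val - 1.
Before j := data[val] - 3: v > val - 1
Before j := v + 8: v > val - 1
Then branch requires (9*v ≥ -16 → 3*v > val - 9) ∧ ((¬(9*v ≥ -16)) → 3*v > val - 9); else branch requires v > val - 1.
Before the if: ((data[j + 2] ≠ mem[v] + 3*j + val - 8 ∧ val ≤ 1) → ((9*v ≥ -16 → 3*v > val - 9) ∧ ((¬(9*v ≥ -16)) → 3*v > val - 9))) ∧ ((¬(data[j + 2] ≠ mem[v] + 3*j + val - 8 ∧ val ≤ 1)) → v > val - 1)
Answer: WP = ((data[j + 2] ≠ mem[v] + 3*j + val - 8 ∧ val ≤ 1) → ((9*v ≥ -16 → 3*v > val - 9) ∧ ((¬(9*v ≥ -16)) → 3*v > val - 9))) ∧ ((¬(data[j + 2] ≠ mem[v] + 3*j + val - 8 ∧ val ≤ 1)) → v > val - 1)


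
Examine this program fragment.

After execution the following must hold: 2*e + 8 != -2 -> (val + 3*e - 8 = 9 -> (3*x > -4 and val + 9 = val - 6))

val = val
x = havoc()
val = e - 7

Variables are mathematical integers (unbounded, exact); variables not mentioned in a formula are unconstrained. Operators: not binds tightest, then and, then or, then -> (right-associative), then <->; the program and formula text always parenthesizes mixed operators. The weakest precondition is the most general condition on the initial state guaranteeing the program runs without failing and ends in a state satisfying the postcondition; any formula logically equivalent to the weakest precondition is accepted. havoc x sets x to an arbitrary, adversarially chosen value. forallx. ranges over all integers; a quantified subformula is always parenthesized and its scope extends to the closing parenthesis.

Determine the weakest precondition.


Working backward. After the program, the postcondition 2*e + 8 != -2 -> (val + 3*e - 8 = 9 -> (3*x > -4 and val + 9 = val - 6)) must hold; in canonical form it is 2*e != -10 -> (not (3*e + val = 17)).
Before val := e - 7: 2*e != -10 -> (not (4*e = 24))
Before havoc x: 2*e != -10 -> (not (4*e = 24))
Before val := val: 2*e != -10 -> (not (4*e = 24))
Answer: WP = 2*e != -10 -> (not (4*e = 24))


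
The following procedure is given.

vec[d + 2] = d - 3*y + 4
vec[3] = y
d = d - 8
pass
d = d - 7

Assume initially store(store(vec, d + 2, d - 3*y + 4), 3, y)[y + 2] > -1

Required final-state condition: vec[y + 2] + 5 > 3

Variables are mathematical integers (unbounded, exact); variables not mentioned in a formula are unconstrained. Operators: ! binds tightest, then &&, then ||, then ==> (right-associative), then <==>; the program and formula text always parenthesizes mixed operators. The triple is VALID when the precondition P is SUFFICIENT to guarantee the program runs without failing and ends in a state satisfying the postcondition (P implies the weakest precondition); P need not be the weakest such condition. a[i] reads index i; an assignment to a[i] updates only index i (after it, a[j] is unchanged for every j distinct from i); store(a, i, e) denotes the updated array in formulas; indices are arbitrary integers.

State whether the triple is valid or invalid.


Working backward. After the program, the postcondition vec[y + 2] + 5 > 3 must hold; in canonical form it is vec[y + 2] > -2.
Before d := d - 7: vec[y + 2] > -2
Before skip: vec[y + 2] > -2
Before d := d - 8: vec[y + 2] > -2
Before vec[3] := y: store(vec, 3, y)[y + 2] > -2
Before vec[d + 2] := d - 3*y + 4: store(store(vec, d + 2, d - 3*y + 4), 3, y)[y + 2] > -2
The weakest precondition is store(store(vec, d + 2, d - 3*y + 4), 3, y)[y + 2] > -2.
Check whether store(store(vec, d + 2, d - 3*y + 4), 3, y)[y + 2] > -1 implies it.
Every state satisfying the precondition satisfies the weakest precondition: the implication holds.
Answer: valid


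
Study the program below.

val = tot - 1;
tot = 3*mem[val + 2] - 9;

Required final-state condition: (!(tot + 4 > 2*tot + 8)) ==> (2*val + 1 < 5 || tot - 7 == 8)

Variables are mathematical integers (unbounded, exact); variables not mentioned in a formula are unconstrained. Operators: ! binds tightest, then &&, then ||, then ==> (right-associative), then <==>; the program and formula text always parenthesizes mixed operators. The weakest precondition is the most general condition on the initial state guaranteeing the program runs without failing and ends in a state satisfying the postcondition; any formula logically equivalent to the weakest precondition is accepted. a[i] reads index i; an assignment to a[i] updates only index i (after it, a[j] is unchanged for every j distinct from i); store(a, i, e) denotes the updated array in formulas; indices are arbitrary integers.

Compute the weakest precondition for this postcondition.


Working backward. After the program, the postcondition (!(tot + 4 > 2*tot + 8)) ==> (2*val + 1 < 5 || tot - 7 == 8) must hold; in canonical form it is (!(tot < -4)) ==> (2*val < 4 || tot == 15).
Before tot := 3*mem[val + 2] - 9: (!(3*mem[val + 2] < 5)) ==> (2*val < 4 || 3*mem[val + 2] == 24)
Before val := tot - 1: (!(3*mem[tot + 1] < 5)) ==> (2*tot < 6 || 3*mem[tot + 1] == 24)
Answer: WP = (!(3*mem[tot + 1] < 5)) ==> (2*tot < 6 || 3*mem[tot + 1] == 24)


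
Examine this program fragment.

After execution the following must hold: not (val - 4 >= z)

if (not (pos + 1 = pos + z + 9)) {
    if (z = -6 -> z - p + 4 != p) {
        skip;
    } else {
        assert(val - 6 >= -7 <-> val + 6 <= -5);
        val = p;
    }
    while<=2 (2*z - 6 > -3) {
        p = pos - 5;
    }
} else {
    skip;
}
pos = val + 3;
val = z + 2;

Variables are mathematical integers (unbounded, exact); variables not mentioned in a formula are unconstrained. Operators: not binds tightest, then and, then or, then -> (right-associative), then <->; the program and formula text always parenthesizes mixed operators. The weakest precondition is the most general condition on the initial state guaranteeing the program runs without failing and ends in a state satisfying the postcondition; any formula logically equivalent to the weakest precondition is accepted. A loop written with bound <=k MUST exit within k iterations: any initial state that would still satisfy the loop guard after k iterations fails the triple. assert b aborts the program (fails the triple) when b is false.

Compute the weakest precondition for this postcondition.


Working backward. After the program, the postcondition not (val - 4 >= z) must hold; in canonical form it is not (val >= z + 4).
Before val := z + 2: true
Before pos := val + 3: true
Then branch requires ((z = -6 -> z != 2*p - 4) -> (2*z > 3 -> (2*z > 3 -> (not (2*z > 3))))) and ((not (z = -6 -> z != 2*p - 4)) -> ((val >= -1 <-> val <= -11) and (2*z > 3 -> (2*z > 3 -> (not (2*z > 3)))))); else branch requires true.
Before the if: (not (z = -8)) -> (((z = -6 -> z != 2*p - 4) -> (2*z > 3 -> (2*z > 3 -> (not (2*z > 3))))) and ((not (z = -6 -> z != 2*p - 4)) -> ((val >= -1 <-> val <= -11) and (2*z > 3 -> (2*z > 3 -> (not (2*z > 3)))))))
Answer: WP = (not (z = -8)) -> (((z = -6 -> z != 2*p - 4) -> (2*z > 3 -> (2*z > 3 -> (not (2*z > 3))))) and ((not (z = -6 -> z != 2*p - 4)) -> ((val >= -1 <-> val <= -11) and (2*z > 3 -> (2*z > 3 -> (not (2*z > 3)))))))


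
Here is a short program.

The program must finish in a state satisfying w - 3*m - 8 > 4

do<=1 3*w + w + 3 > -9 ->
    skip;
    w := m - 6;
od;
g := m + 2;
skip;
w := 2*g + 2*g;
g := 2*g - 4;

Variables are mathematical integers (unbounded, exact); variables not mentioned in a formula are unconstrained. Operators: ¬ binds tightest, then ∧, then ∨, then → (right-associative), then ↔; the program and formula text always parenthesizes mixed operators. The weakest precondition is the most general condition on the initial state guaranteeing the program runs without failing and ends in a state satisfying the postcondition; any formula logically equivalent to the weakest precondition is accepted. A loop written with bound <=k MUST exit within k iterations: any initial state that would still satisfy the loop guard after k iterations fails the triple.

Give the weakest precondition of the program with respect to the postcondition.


Working backward. After the program, the postcondition w - 3*m - 8 > 4 must hold; in canonical form it is w > 3*m + 12.
Before g := 2*g - 4: w > 3*m + 12
Before w := 2*g + 2*g: 4*g > 3*m + 12
Before skip: 4*g > 3*m + 12
Before g := m + 2: m > 4
Before the loop (bound <=1), unroll the exhaustion recursion (WP_0 = exit-now case; WP_j = one more guarded iteration, up to j = 1):
  WP_0: (¬(4*w > -12)) ∧ m > 4
  WP_1: (4*w > -12 → ((¬(4*m > 12)) ∧ m > 4)) ∧ ((¬(4*w > -12)) → m > 4)
So before the loop: (4*w > -12 → ((¬(4*m > 12)) ∧ m > 4)) ∧ ((¬(4*w > -12)) → m > 4)
Answer: WP = (4*w > -12 → ((¬(4*m > 12)) ∧ m > 4)) ∧ ((¬(4*w > -12)) → m > 4)


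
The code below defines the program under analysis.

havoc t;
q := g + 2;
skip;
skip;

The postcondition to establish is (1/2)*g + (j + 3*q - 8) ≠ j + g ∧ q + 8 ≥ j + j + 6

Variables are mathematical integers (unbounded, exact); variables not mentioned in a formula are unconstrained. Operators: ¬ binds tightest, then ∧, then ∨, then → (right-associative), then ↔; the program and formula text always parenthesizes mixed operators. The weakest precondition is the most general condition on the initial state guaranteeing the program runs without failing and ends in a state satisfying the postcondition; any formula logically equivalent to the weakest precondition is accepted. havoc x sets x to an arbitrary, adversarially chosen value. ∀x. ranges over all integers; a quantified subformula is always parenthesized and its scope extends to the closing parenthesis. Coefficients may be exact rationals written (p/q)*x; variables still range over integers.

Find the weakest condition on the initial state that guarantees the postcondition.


Working backward. After the program, the postcondition (1/2)*g + (j + 3*q - 8) ≠ j + g ∧ q + 8 ≥ j + j + 6 must hold; in canonical form it is 3*q ≠ (1/2)*g + 8 ∧ q ≥ 2*j - 2.
Before skip: 3*q ≠ (1/2)*g + 8 ∧ q ≥ 2*j - 2
Before skip: 3*q ≠ (1/2)*g + 8 ∧ q ≥ 2*j - 2
Before q := g + 2: (5/2)*g ≠ 2 ∧ g ≥ 2*j - 4
Before havoc t: (5/2)*g ≠ 2 ∧ g ≥ 2*j - 4
Answer: WP = (5/2)*g ≠ 2 ∧ g ≥ 2*j - 4


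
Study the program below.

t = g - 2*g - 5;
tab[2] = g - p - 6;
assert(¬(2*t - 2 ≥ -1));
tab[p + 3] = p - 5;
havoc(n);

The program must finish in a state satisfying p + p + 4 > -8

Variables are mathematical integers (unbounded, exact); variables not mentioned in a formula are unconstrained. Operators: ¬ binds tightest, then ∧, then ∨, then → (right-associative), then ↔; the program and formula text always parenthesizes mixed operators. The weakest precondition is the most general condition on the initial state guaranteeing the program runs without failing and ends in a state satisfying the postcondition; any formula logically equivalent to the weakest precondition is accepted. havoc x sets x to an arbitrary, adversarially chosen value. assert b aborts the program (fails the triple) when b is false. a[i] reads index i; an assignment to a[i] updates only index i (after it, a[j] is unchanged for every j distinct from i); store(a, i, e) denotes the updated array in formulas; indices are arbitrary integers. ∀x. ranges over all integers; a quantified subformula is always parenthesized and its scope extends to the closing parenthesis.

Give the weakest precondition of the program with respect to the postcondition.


Working backward. After the program, the postcondition p + p + 4 > -8 must hold; in canonical form it is 2*p > -12.
Before havoc n: 2*p > -12
Before tab[p + 3] := p - 5: 2*p > -12
Before assert ¬(2*t - 2 ≥ -1): (¬(2*t ≥ 1)) ∧ 2*p > -12
Before tab[2] := g - p - 6: (¬(2*t ≥ 1)) ∧ 2*p > -12
Before t := g - 2*g - 5: (¬(2*g ≤ -11)) ∧ 2*p > -12
Answer: WP = (¬(2*g ≤ -11)) ∧ 2*p > -12
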